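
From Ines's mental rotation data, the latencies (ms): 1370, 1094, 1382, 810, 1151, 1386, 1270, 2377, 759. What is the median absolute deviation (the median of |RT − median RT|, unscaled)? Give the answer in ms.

Sorted: 759, 810, 1094, 1151, 1270, 1370, 1382, 1386, 2377 → median = 1270
|x − 1270|: 100, 176, 112, 460, 119, 116, 0, 1107, 511
Sorted deviations: 0, 100, 112, 116, 119, 176, 460, 511, 1107 → MAD = 119

119 ms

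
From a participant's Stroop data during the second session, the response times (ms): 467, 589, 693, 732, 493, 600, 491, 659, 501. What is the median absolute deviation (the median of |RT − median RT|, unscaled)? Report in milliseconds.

Sorted: 467, 491, 493, 501, 589, 600, 659, 693, 732 → median = 589
|x − 589|: 122, 0, 104, 143, 96, 11, 98, 70, 88
Sorted deviations: 0, 11, 70, 88, 96, 98, 104, 122, 143 → MAD = 96

96 ms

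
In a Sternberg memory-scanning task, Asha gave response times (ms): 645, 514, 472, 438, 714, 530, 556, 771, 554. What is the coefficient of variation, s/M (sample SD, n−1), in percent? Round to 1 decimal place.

19.2%

n = 9, Σ = 5194, M = 577.1111
Σ(x−M)² = 98522.889; s = √(98522.889/8) = 110.9746
CV = 110.9746 / 577.1111 = 0.19229 = 19.229%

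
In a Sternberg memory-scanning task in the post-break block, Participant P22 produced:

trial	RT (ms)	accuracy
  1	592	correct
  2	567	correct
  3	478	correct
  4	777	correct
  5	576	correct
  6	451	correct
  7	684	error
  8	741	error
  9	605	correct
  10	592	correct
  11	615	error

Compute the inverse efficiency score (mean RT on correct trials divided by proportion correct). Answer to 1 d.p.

797.2 ms

Correct trials (n=8): 592, 567, 478, 777, 576, 451, 605, 592
Mean correct RT = 4638/8 = 579.7500 ms
Proportion correct = 8/11
IES = 579.7500 / (8/11) = 797.156 ms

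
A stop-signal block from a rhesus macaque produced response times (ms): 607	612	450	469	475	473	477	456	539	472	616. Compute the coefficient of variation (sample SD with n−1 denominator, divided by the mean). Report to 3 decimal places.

0.131

n = 11, Σ = 5646, M = 513.2727
Σ(x−M)² = 45096.182; s = √(45096.182/10) = 67.1537
CV = 67.1537 / 513.2727 = 0.13083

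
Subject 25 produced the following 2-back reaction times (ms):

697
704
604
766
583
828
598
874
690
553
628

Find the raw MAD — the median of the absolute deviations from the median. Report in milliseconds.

Sorted: 553, 583, 598, 604, 628, 690, 697, 704, 766, 828, 874 → median = 690
|x − 690|: 7, 14, 86, 76, 107, 138, 92, 184, 0, 137, 62
Sorted deviations: 0, 7, 14, 62, 76, 86, 92, 107, 137, 138, 184 → MAD = 86

86 ms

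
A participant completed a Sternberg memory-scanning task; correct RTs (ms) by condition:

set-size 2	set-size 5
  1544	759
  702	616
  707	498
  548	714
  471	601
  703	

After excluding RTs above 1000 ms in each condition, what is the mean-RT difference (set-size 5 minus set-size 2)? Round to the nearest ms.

set-size 2: exclude 1544
M(set-size 2) = 3131/5 = 626.200
M(set-size 5) = 3188/5 = 637.600
Difference = 637.600 − 626.200 = 11.400 ms

11 ms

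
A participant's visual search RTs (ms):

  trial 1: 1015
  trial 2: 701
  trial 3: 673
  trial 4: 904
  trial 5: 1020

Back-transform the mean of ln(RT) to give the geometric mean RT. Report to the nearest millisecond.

ln(RT): 6.9226, 6.5525, 6.5117, 6.8068, 6.9276
Mean ln(RT) = 33.7213/5 = 6.74426
Geometric mean = exp(6.74426) = 849.17 ms

849 ms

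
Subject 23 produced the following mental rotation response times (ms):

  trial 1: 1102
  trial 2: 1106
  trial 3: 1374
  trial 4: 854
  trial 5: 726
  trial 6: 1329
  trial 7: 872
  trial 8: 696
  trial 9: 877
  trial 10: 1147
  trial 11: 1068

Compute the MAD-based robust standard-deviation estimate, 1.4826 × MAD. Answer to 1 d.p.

290.6 ms

Sorted: 696, 726, 854, 872, 877, 1068, 1102, 1106, 1147, 1329, 1374 → median = 1068
|x − 1068| sorted: 0, 34, 38, 79, 191, 196, 214, 261, 306, 342, 372 → MAD = 196
Robust SD ≈ 1.4826 × 196 = 290.590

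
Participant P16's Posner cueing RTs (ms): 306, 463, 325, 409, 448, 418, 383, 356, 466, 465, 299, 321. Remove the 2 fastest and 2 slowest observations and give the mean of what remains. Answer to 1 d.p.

390.4 ms

Sorted: 299, 306, 321, 325, 356, 383, 409, 418, 448, 463, 465, 466
Drop lowest 2 (299, 306) and highest 2 (465, 466)
Remaining (n=8): Σ = 3123, mean = 3123/8 = 390.375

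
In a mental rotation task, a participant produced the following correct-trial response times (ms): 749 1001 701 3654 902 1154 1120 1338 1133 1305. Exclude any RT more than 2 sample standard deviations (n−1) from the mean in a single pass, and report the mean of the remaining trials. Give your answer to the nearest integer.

1045 ms

n = 10, ΣRT = 13057, M = 1305.700
Σ(x−M)² = 6534272.10; s = √(6534272.10/9) = 852.074
Cutoffs: 1305.700 ± 2·852.074 → [-398.4, 3009.8]
Outside: 3654 → excluded.
Retained (n=9): Σ = 9403, mean = 9403/9 = 1044.778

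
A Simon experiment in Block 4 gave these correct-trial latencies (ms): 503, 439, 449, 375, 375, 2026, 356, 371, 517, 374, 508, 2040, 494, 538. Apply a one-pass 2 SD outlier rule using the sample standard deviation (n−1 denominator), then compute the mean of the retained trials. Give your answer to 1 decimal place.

n = 14, ΣRT = 9365, M = 668.929
Σ(x−M)² = 4393426.93; s = √(4393426.93/13) = 581.340
Cutoffs: 668.929 ± 2·581.340 → [-493.8, 1831.6]
Outside: 2026, 2040 → excluded.
Retained (n=12): Σ = 5299, mean = 5299/12 = 441.583

441.6 ms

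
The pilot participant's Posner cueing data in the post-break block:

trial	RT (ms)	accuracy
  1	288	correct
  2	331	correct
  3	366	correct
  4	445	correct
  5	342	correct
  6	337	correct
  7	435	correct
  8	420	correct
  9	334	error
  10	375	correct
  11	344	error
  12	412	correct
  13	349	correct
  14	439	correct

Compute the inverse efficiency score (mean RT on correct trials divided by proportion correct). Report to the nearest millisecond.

Correct trials (n=12): 288, 331, 366, 445, 342, 337, 435, 420, 375, 412, 349, 439
Mean correct RT = 4539/12 = 378.2500 ms
Proportion correct = 12/14
IES = 378.2500 / (12/14) = 441.292 ms

441 ms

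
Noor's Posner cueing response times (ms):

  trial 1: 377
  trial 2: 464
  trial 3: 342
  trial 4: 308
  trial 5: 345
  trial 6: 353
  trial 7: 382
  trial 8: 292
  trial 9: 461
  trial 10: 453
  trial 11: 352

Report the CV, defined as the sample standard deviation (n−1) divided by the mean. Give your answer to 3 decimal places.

0.159

n = 11, Σ = 4129, M = 375.3636
Σ(x−M)² = 35832.545; s = √(35832.545/10) = 59.8603
CV = 59.8603 / 375.3636 = 0.15947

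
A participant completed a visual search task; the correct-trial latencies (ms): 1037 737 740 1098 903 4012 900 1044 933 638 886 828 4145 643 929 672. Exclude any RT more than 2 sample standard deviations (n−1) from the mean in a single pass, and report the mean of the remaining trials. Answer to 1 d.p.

856.3 ms

n = 16, ΣRT = 20145, M = 1259.062
Σ(x−M)² = 18476628.94; s = √(18476628.94/15) = 1109.854
Cutoffs: 1259.062 ± 2·1109.854 → [-960.6, 3478.8]
Outside: 4012, 4145 → excluded.
Retained (n=14): Σ = 11988, mean = 11988/14 = 856.286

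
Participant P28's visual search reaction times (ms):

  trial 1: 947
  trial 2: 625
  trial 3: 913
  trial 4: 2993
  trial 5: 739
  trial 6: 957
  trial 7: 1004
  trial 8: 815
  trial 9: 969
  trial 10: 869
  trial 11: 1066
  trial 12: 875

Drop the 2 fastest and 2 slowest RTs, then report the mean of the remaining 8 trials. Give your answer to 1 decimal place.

Sorted: 625, 739, 815, 869, 875, 913, 947, 957, 969, 1004, 1066, 2993
Drop lowest 2 (625, 739) and highest 2 (1066, 2993)
Remaining (n=8): Σ = 7349, mean = 7349/8 = 918.625

918.6 ms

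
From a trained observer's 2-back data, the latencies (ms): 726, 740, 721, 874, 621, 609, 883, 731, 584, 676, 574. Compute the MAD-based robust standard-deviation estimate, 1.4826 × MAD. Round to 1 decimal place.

148.3 ms

Sorted: 574, 584, 609, 621, 676, 721, 726, 731, 740, 874, 883 → median = 721
|x − 721| sorted: 0, 5, 10, 19, 45, 100, 112, 137, 147, 153, 162 → MAD = 100
Robust SD ≈ 1.4826 × 100 = 148.260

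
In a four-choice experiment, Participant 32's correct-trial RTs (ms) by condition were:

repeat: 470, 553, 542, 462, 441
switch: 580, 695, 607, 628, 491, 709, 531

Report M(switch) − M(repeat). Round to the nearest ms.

M(repeat) = 2468/5 = 493.600
M(switch) = 4241/7 = 605.857
Difference = 605.857 − 493.600 = 112.257 ms

112 ms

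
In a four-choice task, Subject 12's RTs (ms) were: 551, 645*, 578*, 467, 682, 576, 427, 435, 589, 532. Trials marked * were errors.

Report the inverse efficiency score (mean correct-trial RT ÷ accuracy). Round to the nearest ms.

Correct trials (n=8): 551, 467, 682, 576, 427, 435, 589, 532
Mean correct RT = 4259/8 = 532.3750 ms
Proportion correct = 8/10
IES = 532.3750 / (8/10) = 665.469 ms

665 ms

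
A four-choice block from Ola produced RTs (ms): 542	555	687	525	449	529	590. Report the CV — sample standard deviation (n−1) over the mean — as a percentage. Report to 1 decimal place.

n = 7, Σ = 3877, M = 553.8571
Σ(x−M)² = 31620.857; s = √(31620.857/6) = 72.5957
CV = 72.5957 / 553.8571 = 0.13107 = 13.107%

13.1%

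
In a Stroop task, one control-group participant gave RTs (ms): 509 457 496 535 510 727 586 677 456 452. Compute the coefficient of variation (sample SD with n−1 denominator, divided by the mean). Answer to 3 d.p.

n = 10, Σ = 5405, M = 540.5000
Σ(x−M)² = 81362.500; s = √(81362.500/9) = 95.0804
CV = 95.0804 / 540.5000 = 0.17591

0.176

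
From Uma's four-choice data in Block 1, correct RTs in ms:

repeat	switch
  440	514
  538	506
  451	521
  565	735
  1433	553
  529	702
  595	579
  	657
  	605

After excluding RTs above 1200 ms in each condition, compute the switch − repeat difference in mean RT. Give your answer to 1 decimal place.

repeat: exclude 1433
M(repeat) = 3118/6 = 519.667
M(switch) = 5372/9 = 596.889
Difference = 596.889 − 519.667 = 77.222 ms

77.2 ms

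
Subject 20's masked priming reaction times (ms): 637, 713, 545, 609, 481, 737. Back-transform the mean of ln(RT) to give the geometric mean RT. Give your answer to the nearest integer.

614 ms

ln(RT): 6.4568, 6.5695, 6.3008, 6.4118, 6.1759, 6.6026
Mean ln(RT) = 38.5173/6 = 6.41955
Geometric mean = exp(6.41955) = 613.73 ms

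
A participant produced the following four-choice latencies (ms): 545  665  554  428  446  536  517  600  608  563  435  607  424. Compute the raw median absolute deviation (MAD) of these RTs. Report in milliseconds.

62 ms

Sorted: 424, 428, 435, 446, 517, 536, 545, 554, 563, 600, 607, 608, 665 → median = 545
|x − 545|: 0, 120, 9, 117, 99, 9, 28, 55, 63, 18, 110, 62, 121
Sorted deviations: 0, 9, 9, 18, 28, 55, 62, 63, 99, 110, 117, 120, 121 → MAD = 62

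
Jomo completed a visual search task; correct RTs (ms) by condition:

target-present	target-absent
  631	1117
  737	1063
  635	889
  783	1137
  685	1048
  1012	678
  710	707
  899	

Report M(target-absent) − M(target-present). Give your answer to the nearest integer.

187 ms

M(target-present) = 6092/8 = 761.500
M(target-absent) = 6639/7 = 948.429
Difference = 948.429 − 761.500 = 186.929 ms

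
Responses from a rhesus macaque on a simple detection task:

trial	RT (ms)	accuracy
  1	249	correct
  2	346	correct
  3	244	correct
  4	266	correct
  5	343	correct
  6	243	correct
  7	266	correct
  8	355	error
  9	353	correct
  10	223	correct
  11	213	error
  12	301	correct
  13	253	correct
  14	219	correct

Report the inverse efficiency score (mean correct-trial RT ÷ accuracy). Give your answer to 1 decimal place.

321.4 ms

Correct trials (n=12): 249, 346, 244, 266, 343, 243, 266, 353, 223, 301, 253, 219
Mean correct RT = 3306/12 = 275.5000 ms
Proportion correct = 12/14
IES = 275.5000 / (12/14) = 321.417 ms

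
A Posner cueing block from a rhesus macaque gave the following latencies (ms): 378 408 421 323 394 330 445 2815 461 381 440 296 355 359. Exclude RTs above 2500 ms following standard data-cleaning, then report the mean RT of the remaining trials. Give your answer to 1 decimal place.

383.9 ms

Excluded: 2815
Retained (n=13): Σ = 4991
Mean = 4991/13 = 383.9231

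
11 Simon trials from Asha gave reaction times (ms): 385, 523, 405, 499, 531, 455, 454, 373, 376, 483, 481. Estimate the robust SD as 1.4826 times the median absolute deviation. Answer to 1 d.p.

Sorted: 373, 376, 385, 405, 454, 455, 481, 483, 499, 523, 531 → median = 455
|x − 455| sorted: 0, 1, 26, 28, 44, 50, 68, 70, 76, 79, 82 → MAD = 50
Robust SD ≈ 1.4826 × 50 = 74.130

74.1 ms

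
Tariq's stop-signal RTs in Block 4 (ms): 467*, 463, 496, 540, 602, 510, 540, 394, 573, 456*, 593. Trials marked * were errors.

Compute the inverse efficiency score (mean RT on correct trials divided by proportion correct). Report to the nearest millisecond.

Correct trials (n=9): 463, 496, 540, 602, 510, 540, 394, 573, 593
Mean correct RT = 4711/9 = 523.4444 ms
Proportion correct = 9/11
IES = 523.4444 / (9/11) = 639.765 ms

640 ms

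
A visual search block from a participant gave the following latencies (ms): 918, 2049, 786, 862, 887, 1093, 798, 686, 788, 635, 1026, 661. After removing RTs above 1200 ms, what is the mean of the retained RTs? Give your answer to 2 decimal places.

Excluded: 2049
Retained (n=11): Σ = 9140
Mean = 9140/11 = 830.9091

830.91 ms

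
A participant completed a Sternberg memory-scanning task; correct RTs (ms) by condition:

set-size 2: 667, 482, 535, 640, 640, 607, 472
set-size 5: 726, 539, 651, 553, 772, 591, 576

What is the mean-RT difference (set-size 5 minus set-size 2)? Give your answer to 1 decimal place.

M(set-size 2) = 4043/7 = 577.571
M(set-size 5) = 4408/7 = 629.714
Difference = 629.714 − 577.571 = 52.143 ms

52.1 ms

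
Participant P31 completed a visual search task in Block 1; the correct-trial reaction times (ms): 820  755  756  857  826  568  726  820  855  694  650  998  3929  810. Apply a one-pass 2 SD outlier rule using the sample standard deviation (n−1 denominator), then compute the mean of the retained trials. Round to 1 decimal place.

779.6 ms

n = 14, ΣRT = 14064, M = 1004.571
Σ(x−M)² = 9348799.43; s = √(9348799.43/13) = 848.020
Cutoffs: 1004.571 ± 2·848.020 → [-691.5, 2700.6]
Outside: 3929 → excluded.
Retained (n=13): Σ = 10135, mean = 10135/13 = 779.615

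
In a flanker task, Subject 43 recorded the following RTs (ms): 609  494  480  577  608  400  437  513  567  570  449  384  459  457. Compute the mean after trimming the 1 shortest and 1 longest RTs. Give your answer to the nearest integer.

Sorted: 384, 400, 437, 449, 457, 459, 480, 494, 513, 567, 570, 577, 608, 609
Drop lowest 1 (384) and highest 1 (609)
Remaining (n=12): Σ = 6011, mean = 6011/12 = 500.917

501 ms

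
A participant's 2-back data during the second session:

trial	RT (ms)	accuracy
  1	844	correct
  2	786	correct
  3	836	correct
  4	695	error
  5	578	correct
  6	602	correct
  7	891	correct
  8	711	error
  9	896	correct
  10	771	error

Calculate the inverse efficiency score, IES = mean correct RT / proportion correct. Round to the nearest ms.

1109 ms

Correct trials (n=7): 844, 786, 836, 578, 602, 891, 896
Mean correct RT = 5433/7 = 776.1429 ms
Proportion correct = 7/10
IES = 776.1429 / (7/10) = 1108.776 ms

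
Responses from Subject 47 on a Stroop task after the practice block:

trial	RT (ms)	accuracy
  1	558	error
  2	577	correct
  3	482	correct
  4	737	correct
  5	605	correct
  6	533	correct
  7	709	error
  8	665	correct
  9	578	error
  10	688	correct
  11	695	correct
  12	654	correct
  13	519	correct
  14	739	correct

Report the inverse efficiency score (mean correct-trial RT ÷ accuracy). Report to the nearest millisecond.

Correct trials (n=11): 577, 482, 737, 605, 533, 665, 688, 695, 654, 519, 739
Mean correct RT = 6894/11 = 626.7273 ms
Proportion correct = 11/14
IES = 626.7273 / (11/14) = 797.653 ms

798 ms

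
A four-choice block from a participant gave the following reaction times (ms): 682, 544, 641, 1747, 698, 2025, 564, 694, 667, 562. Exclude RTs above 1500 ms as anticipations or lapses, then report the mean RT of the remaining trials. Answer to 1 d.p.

631.5 ms

Excluded: 1747, 2025
Retained (n=8): Σ = 5052
Mean = 5052/8 = 631.5000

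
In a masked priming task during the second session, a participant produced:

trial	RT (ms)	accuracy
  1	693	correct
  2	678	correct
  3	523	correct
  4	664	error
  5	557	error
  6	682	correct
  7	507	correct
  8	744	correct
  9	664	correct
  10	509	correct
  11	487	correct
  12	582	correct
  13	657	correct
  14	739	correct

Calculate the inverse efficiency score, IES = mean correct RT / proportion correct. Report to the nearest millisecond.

726 ms

Correct trials (n=12): 693, 678, 523, 682, 507, 744, 664, 509, 487, 582, 657, 739
Mean correct RT = 7465/12 = 622.0833 ms
Proportion correct = 12/14
IES = 622.0833 / (12/14) = 725.764 ms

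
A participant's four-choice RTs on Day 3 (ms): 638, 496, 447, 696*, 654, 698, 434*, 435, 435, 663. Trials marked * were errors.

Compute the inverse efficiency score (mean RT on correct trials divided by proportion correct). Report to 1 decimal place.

Correct trials (n=8): 638, 496, 447, 654, 698, 435, 435, 663
Mean correct RT = 4466/8 = 558.2500 ms
Proportion correct = 8/10
IES = 558.2500 / (8/10) = 697.812 ms

697.8 ms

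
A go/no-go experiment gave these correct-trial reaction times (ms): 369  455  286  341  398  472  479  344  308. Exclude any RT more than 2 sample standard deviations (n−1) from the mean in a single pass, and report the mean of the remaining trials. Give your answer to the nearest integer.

384 ms

n = 9, ΣRT = 3452, M = 383.556
Σ(x−M)² = 41058.22; s = √(41058.22/8) = 71.640
Cutoffs: 383.556 ± 2·71.640 → [240.3, 526.8]
No RTs fall outside the cutoffs; all 9 retained. Mean = 3452/9 = 383.556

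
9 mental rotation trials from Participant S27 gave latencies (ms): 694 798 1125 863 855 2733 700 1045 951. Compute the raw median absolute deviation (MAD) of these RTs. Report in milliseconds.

Sorted: 694, 700, 798, 855, 863, 951, 1045, 1125, 2733 → median = 863
|x − 863|: 169, 65, 262, 0, 8, 1870, 163, 182, 88
Sorted deviations: 0, 8, 65, 88, 163, 169, 182, 262, 1870 → MAD = 163

163 ms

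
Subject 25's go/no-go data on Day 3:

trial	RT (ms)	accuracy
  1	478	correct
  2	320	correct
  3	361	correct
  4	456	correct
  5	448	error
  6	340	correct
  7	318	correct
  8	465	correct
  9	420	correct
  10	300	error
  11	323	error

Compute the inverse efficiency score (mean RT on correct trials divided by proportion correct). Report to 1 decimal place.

542.8 ms

Correct trials (n=8): 478, 320, 361, 456, 340, 318, 465, 420
Mean correct RT = 3158/8 = 394.7500 ms
Proportion correct = 8/11
IES = 394.7500 / (8/11) = 542.781 ms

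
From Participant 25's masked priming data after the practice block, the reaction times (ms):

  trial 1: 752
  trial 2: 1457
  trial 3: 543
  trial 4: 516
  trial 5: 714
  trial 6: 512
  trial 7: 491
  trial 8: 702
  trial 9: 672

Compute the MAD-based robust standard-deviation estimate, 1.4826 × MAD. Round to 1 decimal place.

Sorted: 491, 512, 516, 543, 672, 702, 714, 752, 1457 → median = 672
|x − 672| sorted: 0, 30, 42, 80, 129, 156, 160, 181, 785 → MAD = 129
Robust SD ≈ 1.4826 × 129 = 191.255

191.3 ms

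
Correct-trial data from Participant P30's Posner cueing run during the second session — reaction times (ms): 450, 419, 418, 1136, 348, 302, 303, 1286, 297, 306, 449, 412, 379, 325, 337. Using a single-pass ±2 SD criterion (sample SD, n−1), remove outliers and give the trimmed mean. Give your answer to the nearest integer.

n = 15, ΣRT = 7167, M = 477.800
Σ(x−M)² = 1292826.40; s = √(1292826.40/14) = 303.883
Cutoffs: 477.800 ± 2·303.883 → [-130.0, 1085.6]
Outside: 1136, 1286 → excluded.
Retained (n=13): Σ = 4745, mean = 4745/13 = 365.000

365 ms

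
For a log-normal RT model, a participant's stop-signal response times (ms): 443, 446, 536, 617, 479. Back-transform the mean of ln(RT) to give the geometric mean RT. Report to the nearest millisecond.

ln(RT): 6.0936, 6.1003, 6.2841, 6.4249, 6.1717
Mean ln(RT) = 31.0746/5 = 6.21492
Geometric mean = exp(6.21492) = 500.16 ms

500 ms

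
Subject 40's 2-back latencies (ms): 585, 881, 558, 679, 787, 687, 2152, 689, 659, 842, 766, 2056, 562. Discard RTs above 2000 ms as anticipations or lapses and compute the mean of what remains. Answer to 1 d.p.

Excluded: 2056, 2152
Retained (n=11): Σ = 7695
Mean = 7695/11 = 699.5455

699.5 ms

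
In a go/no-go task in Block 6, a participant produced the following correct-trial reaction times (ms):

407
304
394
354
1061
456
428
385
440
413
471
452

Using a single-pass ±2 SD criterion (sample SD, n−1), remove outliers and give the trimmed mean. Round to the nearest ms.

409 ms

n = 12, ΣRT = 5565, M = 463.750
Σ(x−M)² = 413228.25; s = √(413228.25/11) = 193.820
Cutoffs: 463.750 ± 2·193.820 → [76.1, 851.4]
Outside: 1061 → excluded.
Retained (n=11): Σ = 4504, mean = 4504/11 = 409.455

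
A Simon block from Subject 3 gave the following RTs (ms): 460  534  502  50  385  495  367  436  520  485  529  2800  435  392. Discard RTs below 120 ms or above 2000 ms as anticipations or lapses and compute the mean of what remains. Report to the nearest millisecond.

462 ms

Excluded: 50, 2800
Retained (n=12): Σ = 5540
Mean = 5540/12 = 461.6667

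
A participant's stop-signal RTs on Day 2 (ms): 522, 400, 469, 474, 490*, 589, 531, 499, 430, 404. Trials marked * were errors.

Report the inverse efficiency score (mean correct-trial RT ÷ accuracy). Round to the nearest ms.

Correct trials (n=9): 522, 400, 469, 474, 589, 531, 499, 430, 404
Mean correct RT = 4318/9 = 479.7778 ms
Proportion correct = 9/10
IES = 479.7778 / (9/10) = 533.086 ms

533 ms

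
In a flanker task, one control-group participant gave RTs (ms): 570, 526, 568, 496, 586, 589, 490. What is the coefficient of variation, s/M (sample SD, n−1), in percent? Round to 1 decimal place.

7.7%

n = 7, Σ = 3825, M = 546.4286
Σ(x−M)² = 10543.714; s = √(10543.714/6) = 41.9200
CV = 41.9200 / 546.4286 = 0.07672 = 7.672%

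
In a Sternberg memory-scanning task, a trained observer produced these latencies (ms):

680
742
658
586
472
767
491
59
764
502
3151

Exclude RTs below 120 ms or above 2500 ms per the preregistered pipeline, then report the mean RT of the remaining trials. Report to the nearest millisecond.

Excluded: 59, 3151
Retained (n=9): Σ = 5662
Mean = 5662/9 = 629.1111

629 ms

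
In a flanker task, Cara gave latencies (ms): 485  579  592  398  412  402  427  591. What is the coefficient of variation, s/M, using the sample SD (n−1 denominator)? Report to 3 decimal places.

0.182

n = 8, Σ = 3886, M = 485.7500
Σ(x−M)² = 54667.500; s = √(54667.500/7) = 88.3722
CV = 88.3722 / 485.7500 = 0.18193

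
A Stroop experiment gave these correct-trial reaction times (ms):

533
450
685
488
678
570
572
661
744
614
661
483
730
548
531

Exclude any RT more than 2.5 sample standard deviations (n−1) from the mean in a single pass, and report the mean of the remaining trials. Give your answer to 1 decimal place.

596.5 ms

n = 15, ΣRT = 8948, M = 596.533
Σ(x−M)² = 120773.73; s = √(120773.73/14) = 92.880
Cutoffs: 596.533 ± 2.5·92.880 → [364.3, 828.7]
No RTs fall outside the cutoffs; all 15 retained. Mean = 8948/15 = 596.533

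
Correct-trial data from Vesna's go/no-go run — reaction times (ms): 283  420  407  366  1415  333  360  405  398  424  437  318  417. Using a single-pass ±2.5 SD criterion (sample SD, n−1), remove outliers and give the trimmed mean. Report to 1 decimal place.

380.7 ms

n = 13, ΣRT = 5983, M = 460.231
Σ(x−M)² = 1013434.31; s = √(1013434.31/12) = 290.608
Cutoffs: 460.231 ± 2.5·290.608 → [-266.3, 1186.8]
Outside: 1415 → excluded.
Retained (n=12): Σ = 4568, mean = 4568/12 = 380.667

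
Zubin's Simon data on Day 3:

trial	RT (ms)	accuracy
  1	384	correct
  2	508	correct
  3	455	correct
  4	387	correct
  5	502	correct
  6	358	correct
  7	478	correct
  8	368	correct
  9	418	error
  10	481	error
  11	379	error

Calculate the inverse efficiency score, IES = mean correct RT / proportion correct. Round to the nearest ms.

Correct trials (n=8): 384, 508, 455, 387, 502, 358, 478, 368
Mean correct RT = 3440/8 = 430.0000 ms
Proportion correct = 8/11
IES = 430.0000 / (8/11) = 591.250 ms

591 ms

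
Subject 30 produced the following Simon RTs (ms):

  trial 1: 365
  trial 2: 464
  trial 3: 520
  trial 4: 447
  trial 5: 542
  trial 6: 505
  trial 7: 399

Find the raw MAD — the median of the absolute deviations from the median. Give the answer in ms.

Sorted: 365, 399, 447, 464, 505, 520, 542 → median = 464
|x − 464|: 99, 0, 56, 17, 78, 41, 65
Sorted deviations: 0, 17, 41, 56, 65, 78, 99 → MAD = 56

56 ms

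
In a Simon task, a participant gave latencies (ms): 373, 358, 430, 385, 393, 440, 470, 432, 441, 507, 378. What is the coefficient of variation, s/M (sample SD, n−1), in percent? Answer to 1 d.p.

10.9%

n = 11, Σ = 4607, M = 418.8182
Σ(x−M)² = 20909.636; s = √(20909.636/10) = 45.7271
CV = 45.7271 / 418.8182 = 0.10918 = 10.918%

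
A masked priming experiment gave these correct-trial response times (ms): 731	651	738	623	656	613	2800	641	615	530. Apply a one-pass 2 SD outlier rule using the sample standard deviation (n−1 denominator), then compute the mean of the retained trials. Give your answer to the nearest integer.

644 ms

n = 10, ΣRT = 8598, M = 859.800
Σ(x−M)² = 4214485.60; s = √(4214485.60/9) = 684.307
Cutoffs: 859.800 ± 2·684.307 → [-508.8, 2228.4]
Outside: 2800 → excluded.
Retained (n=9): Σ = 5798, mean = 5798/9 = 644.222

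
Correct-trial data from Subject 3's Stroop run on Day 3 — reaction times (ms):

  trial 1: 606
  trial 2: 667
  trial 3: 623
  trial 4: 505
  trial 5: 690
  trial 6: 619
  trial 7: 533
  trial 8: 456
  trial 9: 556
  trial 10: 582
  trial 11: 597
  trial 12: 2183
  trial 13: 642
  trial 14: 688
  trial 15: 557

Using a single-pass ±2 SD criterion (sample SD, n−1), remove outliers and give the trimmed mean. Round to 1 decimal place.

n = 15, ΣRT = 10504, M = 700.267
Σ(x−M)² = 2416478.93; s = √(2416478.93/14) = 415.458
Cutoffs: 700.267 ± 2·415.458 → [-130.7, 1531.2]
Outside: 2183 → excluded.
Retained (n=14): Σ = 8321, mean = 8321/14 = 594.357

594.4 ms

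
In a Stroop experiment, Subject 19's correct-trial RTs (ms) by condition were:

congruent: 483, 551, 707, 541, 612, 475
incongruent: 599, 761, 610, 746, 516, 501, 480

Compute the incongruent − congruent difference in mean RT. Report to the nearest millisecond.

40 ms

M(congruent) = 3369/6 = 561.500
M(incongruent) = 4213/7 = 601.857
Difference = 601.857 − 561.500 = 40.357 ms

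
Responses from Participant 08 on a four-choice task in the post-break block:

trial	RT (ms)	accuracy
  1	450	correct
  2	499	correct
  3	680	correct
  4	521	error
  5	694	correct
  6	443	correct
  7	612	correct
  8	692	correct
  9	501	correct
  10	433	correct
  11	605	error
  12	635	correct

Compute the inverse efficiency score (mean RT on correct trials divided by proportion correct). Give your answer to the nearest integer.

Correct trials (n=10): 450, 499, 680, 694, 443, 612, 692, 501, 433, 635
Mean correct RT = 5639/10 = 563.9000 ms
Proportion correct = 10/12
IES = 563.9000 / (10/12) = 676.680 ms

677 ms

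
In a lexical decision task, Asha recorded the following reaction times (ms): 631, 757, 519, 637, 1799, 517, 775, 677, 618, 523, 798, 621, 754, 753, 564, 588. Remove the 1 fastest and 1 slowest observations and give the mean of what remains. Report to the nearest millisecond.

658 ms

Sorted: 517, 519, 523, 564, 588, 618, 621, 631, 637, 677, 753, 754, 757, 775, 798, 1799
Drop lowest 1 (517) and highest 1 (1799)
Remaining (n=14): Σ = 9215, mean = 9215/14 = 658.214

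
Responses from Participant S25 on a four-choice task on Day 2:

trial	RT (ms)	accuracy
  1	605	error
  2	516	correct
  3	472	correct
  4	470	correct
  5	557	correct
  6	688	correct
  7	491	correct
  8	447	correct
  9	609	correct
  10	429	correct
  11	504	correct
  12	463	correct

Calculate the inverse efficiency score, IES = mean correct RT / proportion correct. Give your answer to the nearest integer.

Correct trials (n=11): 516, 472, 470, 557, 688, 491, 447, 609, 429, 504, 463
Mean correct RT = 5646/11 = 513.2727 ms
Proportion correct = 11/12
IES = 513.2727 / (11/12) = 559.934 ms

560 ms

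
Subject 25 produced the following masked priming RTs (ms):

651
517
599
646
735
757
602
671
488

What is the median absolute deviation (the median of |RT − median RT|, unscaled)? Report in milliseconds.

47 ms

Sorted: 488, 517, 599, 602, 646, 651, 671, 735, 757 → median = 646
|x − 646|: 5, 129, 47, 0, 89, 111, 44, 25, 158
Sorted deviations: 0, 5, 25, 44, 47, 89, 111, 129, 158 → MAD = 47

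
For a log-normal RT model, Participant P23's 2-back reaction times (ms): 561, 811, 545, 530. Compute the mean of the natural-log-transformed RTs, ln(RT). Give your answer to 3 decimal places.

ln(RT): 6.3297, 6.6983, 6.3008, 6.2729
Σ ln(RT) = 25.6017
Mean = 25.6017/4 = 6.40041

6.400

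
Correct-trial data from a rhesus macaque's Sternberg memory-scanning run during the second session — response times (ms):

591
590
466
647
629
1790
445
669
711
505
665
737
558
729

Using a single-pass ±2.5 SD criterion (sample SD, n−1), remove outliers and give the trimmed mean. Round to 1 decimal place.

610.9 ms

n = 14, ΣRT = 9732, M = 695.143
Σ(x−M)² = 1402087.71; s = √(1402087.71/13) = 328.410
Cutoffs: 695.143 ± 2.5·328.410 → [-125.9, 1516.2]
Outside: 1790 → excluded.
Retained (n=13): Σ = 7942, mean = 7942/13 = 610.923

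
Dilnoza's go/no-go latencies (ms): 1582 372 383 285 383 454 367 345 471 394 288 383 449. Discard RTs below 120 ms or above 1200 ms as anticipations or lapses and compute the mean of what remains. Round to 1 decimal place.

Excluded: 1582
Retained (n=12): Σ = 4574
Mean = 4574/12 = 381.1667

381.2 ms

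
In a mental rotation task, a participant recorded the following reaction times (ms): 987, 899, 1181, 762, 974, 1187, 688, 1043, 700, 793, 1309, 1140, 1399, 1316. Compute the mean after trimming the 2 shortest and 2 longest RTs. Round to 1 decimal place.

1027.5 ms

Sorted: 688, 700, 762, 793, 899, 974, 987, 1043, 1140, 1181, 1187, 1309, 1316, 1399
Drop lowest 2 (688, 700) and highest 2 (1316, 1399)
Remaining (n=10): Σ = 10275, mean = 10275/10 = 1027.500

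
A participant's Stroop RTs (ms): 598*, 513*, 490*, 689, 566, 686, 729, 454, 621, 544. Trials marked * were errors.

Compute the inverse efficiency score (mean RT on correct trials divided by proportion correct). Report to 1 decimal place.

Correct trials (n=7): 689, 566, 686, 729, 454, 621, 544
Mean correct RT = 4289/7 = 612.7143 ms
Proportion correct = 7/10
IES = 612.7143 / (7/10) = 875.306 ms

875.3 ms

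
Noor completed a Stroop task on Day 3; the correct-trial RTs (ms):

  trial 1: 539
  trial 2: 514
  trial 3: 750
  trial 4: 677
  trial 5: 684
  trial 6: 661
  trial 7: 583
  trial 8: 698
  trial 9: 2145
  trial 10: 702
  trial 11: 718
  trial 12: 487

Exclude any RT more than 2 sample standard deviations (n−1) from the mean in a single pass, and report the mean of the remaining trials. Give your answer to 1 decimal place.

637.5 ms

n = 12, ΣRT = 9158, M = 763.167
Σ(x−M)² = 2164857.67; s = √(2164857.67/11) = 443.627
Cutoffs: 763.167 ± 2·443.627 → [-124.1, 1650.4]
Outside: 2145 → excluded.
Retained (n=11): Σ = 7013, mean = 7013/11 = 637.545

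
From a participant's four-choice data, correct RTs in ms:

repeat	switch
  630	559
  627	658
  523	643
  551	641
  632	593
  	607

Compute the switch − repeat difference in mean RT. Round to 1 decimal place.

M(repeat) = 2963/5 = 592.600
M(switch) = 3701/6 = 616.833
Difference = 616.833 − 592.600 = 24.233 ms

24.2 ms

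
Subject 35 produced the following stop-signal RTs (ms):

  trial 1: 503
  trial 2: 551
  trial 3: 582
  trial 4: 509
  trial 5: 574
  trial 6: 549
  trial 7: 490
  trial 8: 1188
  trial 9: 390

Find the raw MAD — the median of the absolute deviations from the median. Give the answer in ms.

40 ms

Sorted: 390, 490, 503, 509, 549, 551, 574, 582, 1188 → median = 549
|x − 549|: 46, 2, 33, 40, 25, 0, 59, 639, 159
Sorted deviations: 0, 2, 25, 33, 40, 46, 59, 159, 639 → MAD = 40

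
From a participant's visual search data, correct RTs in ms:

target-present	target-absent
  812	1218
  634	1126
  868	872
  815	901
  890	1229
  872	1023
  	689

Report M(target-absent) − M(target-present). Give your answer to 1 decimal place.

M(target-present) = 4891/6 = 815.167
M(target-absent) = 7058/7 = 1008.286
Difference = 1008.286 − 815.167 = 193.119 ms

193.1 ms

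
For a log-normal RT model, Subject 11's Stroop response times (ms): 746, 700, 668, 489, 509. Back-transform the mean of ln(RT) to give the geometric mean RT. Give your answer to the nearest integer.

ln(RT): 6.6147, 6.5511, 6.5043, 6.1924, 6.2324
Mean ln(RT) = 32.0949/5 = 6.41898
Geometric mean = exp(6.41898) = 613.38 ms

613 ms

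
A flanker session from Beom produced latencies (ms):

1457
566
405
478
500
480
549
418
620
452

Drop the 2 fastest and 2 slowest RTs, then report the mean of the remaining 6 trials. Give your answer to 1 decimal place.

504.2 ms

Sorted: 405, 418, 452, 478, 480, 500, 549, 566, 620, 1457
Drop lowest 2 (405, 418) and highest 2 (620, 1457)
Remaining (n=6): Σ = 3025, mean = 3025/6 = 504.167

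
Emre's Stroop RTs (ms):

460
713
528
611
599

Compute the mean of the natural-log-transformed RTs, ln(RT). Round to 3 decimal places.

6.356

ln(RT): 6.1312, 6.5695, 6.2691, 6.4151, 6.3953
Σ ln(RT) = 31.7802
Mean = 31.7802/5 = 6.35603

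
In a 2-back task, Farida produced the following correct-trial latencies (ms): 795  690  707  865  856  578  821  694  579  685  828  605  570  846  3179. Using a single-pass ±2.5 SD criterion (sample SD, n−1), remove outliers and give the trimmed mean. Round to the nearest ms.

723 ms

n = 15, ΣRT = 13298, M = 886.533
Σ(x−M)² = 5792307.73; s = √(5792307.73/14) = 643.223
Cutoffs: 886.533 ± 2.5·643.223 → [-721.5, 2494.6]
Outside: 3179 → excluded.
Retained (n=14): Σ = 10119, mean = 10119/14 = 722.786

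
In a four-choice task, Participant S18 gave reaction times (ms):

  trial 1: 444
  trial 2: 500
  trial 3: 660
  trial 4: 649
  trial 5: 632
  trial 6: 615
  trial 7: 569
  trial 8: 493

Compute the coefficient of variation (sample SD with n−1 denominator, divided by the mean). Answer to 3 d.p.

n = 8, Σ = 4562, M = 570.2500
Σ(x−M)² = 46915.500; s = √(46915.500/7) = 81.8671
CV = 81.8671 / 570.2500 = 0.14356

0.144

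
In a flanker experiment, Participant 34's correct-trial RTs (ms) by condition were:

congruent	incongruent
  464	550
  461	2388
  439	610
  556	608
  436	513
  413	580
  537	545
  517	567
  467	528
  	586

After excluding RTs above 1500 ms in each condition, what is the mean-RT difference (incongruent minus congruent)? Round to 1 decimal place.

incongruent: exclude 2388
M(congruent) = 4290/9 = 476.667
M(incongruent) = 5087/9 = 565.222
Difference = 565.222 − 476.667 = 88.556 ms

88.6 ms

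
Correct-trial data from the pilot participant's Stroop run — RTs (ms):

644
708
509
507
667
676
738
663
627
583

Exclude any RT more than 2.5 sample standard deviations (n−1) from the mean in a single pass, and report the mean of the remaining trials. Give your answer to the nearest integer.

632 ms

n = 10, ΣRT = 6322, M = 632.200
Σ(x−M)² = 54457.60; s = √(54457.60/9) = 77.787
Cutoffs: 632.200 ± 2.5·77.787 → [437.7, 826.7]
No RTs fall outside the cutoffs; all 10 retained. Mean = 6322/10 = 632.200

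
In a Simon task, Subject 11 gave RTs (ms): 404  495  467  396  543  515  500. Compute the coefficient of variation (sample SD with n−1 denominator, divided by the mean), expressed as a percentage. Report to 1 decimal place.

11.7%

n = 7, Σ = 3320, M = 474.2857
Σ(x−M)² = 18591.429; s = √(18591.429/6) = 55.6648
CV = 55.6648 / 474.2857 = 0.11737 = 11.737%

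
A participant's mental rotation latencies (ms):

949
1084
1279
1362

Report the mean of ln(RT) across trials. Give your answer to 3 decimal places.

ln(RT): 6.8554, 6.9884, 7.1538, 7.2167
Σ ln(RT) = 28.2144
Mean = 28.2144/4 = 7.05359

7.054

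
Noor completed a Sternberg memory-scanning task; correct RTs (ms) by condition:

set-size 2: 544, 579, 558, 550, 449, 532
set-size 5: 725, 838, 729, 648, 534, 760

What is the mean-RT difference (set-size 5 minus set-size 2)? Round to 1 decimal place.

M(set-size 2) = 3212/6 = 535.333
M(set-size 5) = 4234/6 = 705.667
Difference = 705.667 − 535.333 = 170.333 ms

170.3 ms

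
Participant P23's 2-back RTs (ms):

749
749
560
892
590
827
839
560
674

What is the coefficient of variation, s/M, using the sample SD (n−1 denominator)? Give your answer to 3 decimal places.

n = 9, Σ = 6440, M = 715.5556
Σ(x−M)² = 126914.222; s = √(126914.222/8) = 125.9535
CV = 125.9535 / 715.5556 = 0.17602

0.176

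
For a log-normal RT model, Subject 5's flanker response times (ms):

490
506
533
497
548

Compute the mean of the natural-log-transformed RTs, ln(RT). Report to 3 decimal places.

ln(RT): 6.1944, 6.2265, 6.2785, 6.2086, 6.3063
Σ ln(RT) = 31.2143
Mean = 31.2143/5 = 6.24287

6.243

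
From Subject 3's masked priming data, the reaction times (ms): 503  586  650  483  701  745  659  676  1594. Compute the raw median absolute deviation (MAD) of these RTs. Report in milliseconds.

73 ms

Sorted: 483, 503, 586, 650, 659, 676, 701, 745, 1594 → median = 659
|x − 659|: 156, 73, 9, 176, 42, 86, 0, 17, 935
Sorted deviations: 0, 9, 17, 42, 73, 86, 156, 176, 935 → MAD = 73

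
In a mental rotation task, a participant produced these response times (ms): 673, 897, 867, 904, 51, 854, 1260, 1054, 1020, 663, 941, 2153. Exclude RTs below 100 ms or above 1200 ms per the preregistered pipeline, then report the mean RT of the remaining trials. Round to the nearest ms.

875 ms

Excluded: 51, 1260, 2153
Retained (n=9): Σ = 7873
Mean = 7873/9 = 874.7778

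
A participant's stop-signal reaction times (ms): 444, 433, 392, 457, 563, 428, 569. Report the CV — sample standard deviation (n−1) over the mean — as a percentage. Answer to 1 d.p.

14.7%

n = 7, Σ = 3286, M = 469.4286
Σ(x−M)² = 28509.714; s = √(28509.714/6) = 68.9320
CV = 68.9320 / 469.4286 = 0.14684 = 14.684%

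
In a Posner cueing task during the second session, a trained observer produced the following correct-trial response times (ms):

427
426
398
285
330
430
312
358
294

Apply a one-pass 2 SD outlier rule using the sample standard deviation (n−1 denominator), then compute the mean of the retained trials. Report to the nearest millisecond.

n = 9, ΣRT = 3260, M = 362.222
Σ(x−M)² = 28333.56; s = √(28333.56/8) = 59.512
Cutoffs: 362.222 ± 2·59.512 → [243.2, 481.2]
No RTs fall outside the cutoffs; all 9 retained. Mean = 3260/9 = 362.222

362 ms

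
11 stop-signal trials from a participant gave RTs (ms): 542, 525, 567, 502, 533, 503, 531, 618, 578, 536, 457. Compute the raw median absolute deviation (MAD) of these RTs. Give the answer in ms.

Sorted: 457, 502, 503, 525, 531, 533, 536, 542, 567, 578, 618 → median = 533
|x − 533|: 9, 8, 34, 31, 0, 30, 2, 85, 45, 3, 76
Sorted deviations: 0, 2, 3, 8, 9, 30, 31, 34, 45, 76, 85 → MAD = 30

30 ms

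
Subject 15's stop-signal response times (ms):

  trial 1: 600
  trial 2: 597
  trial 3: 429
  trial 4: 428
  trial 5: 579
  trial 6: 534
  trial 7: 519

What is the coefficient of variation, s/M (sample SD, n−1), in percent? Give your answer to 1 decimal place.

14.0%

n = 7, Σ = 3686, M = 526.5714
Σ(x−M)² = 32449.714; s = √(32449.714/6) = 73.5410
CV = 73.5410 / 526.5714 = 0.13966 = 13.966%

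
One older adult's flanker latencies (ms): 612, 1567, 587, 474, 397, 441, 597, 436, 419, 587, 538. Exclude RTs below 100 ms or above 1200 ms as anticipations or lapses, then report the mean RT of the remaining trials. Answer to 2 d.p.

Excluded: 1567
Retained (n=10): Σ = 5088
Mean = 5088/10 = 508.8000

508.80 ms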